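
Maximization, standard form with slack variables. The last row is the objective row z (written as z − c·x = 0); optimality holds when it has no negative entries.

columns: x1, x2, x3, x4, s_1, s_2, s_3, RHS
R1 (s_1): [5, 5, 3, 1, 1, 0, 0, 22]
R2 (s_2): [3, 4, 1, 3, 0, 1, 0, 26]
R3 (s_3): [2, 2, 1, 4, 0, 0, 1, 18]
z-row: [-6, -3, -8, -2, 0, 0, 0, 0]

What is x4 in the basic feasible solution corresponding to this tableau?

0

x4 is not in the basis, so in the current basic feasible solution x4 = 0.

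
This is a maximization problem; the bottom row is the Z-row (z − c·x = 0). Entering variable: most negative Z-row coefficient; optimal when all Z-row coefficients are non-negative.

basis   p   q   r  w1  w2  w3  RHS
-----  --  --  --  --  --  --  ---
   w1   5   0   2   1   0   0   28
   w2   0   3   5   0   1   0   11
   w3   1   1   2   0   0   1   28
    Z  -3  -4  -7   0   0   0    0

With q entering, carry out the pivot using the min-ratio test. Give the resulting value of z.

Ratio test on column q — row 1: entry 0 ≤ 0; row 2: 11/3 = 11/3; row 3: 28/1 = 28. Minimum is 11/3 at row 2 (w2 leaves); pivot element 3.
Pivot on row 2; the Z-row RHS becomes 0 − (-4)·(11/3) = 44/3.

44/3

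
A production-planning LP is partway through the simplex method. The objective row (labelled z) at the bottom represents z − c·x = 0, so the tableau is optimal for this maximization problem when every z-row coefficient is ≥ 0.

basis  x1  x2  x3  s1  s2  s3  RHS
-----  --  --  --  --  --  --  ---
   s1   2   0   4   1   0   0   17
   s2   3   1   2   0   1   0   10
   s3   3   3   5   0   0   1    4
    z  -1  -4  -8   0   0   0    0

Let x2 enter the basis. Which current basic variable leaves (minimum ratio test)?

Column x2 entries and ratios — s1: 0 ≤ 0, skip; s2: 10/1 = 10; s3: 4/3 = 4/3.
Smallest ratio is 4/3 in the row of s3, so s3 leaves.

s3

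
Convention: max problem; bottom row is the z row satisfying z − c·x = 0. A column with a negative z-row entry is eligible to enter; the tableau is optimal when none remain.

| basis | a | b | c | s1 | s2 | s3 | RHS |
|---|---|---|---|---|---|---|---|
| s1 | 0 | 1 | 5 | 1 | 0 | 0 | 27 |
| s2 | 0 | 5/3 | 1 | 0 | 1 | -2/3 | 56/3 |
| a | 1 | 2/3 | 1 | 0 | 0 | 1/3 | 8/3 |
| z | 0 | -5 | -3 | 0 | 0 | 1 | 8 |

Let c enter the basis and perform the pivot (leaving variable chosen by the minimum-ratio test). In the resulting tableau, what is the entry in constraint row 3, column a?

Ratio test on column c — row 1: 27/5 = 27/5; row 2: (56/3)/1 = 56/3; row 3: (8/3)/1 = 8/3. Minimum is 8/3 at row 3 (a leaves); pivot element 1.
Divide row 3 by 1; eliminate column c from the other rows.
In the new row 3, the a entry is the old entry divided by the pivot: 1/1 = 1.

1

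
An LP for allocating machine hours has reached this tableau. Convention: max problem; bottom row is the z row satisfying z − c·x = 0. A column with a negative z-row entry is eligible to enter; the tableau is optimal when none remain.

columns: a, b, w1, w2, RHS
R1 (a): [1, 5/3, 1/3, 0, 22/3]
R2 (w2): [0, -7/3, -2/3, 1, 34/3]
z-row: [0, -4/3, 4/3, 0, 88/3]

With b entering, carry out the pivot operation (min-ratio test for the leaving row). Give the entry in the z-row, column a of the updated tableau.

Ratio test on column b — row 1: (22/3)/(5/3) = 22/5; row 2: entry -7/3 ≤ 0. Minimum is 22/5 at row 1 (a leaves); pivot element 5/3.
Divide row 1 by 5/3; eliminate column b from the other rows.
z-row update in column a: 0 − (-4/3)·(3/5) = 4/5.

4/5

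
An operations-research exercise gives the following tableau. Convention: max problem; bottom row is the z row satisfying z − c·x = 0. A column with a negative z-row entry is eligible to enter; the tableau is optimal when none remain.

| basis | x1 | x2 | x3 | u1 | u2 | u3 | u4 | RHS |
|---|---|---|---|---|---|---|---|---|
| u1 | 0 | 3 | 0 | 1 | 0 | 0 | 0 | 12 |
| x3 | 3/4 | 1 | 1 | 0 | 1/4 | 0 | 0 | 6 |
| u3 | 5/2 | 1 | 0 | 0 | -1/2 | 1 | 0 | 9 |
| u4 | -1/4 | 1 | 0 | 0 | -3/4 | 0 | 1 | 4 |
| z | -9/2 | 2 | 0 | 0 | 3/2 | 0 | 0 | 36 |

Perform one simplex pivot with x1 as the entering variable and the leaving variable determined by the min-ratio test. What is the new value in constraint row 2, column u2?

Ratio test on column x1 — row 1: entry 0 ≤ 0; row 2: 6/(3/4) = 8; row 3: 9/(5/2) = 18/5; row 4: entry -1/4 ≤ 0. Minimum is 18/5 at row 3 (u3 leaves); pivot element 5/2.
Divide row 3 by 5/2; eliminate column x1 from the other rows.
Row 2 update in column u2: 1/4 − (3/4)·(-1/5) = 2/5.

2/5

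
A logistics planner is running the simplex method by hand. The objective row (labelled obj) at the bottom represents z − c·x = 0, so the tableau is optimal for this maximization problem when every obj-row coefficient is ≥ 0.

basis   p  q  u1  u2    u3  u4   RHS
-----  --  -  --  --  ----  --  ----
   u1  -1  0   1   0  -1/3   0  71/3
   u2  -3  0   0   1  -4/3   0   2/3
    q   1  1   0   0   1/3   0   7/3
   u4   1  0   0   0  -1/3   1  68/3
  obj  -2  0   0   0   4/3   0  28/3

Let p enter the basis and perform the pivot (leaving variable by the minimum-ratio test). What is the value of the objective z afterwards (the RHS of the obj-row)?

Ratio test on column p — row 1: entry -1 ≤ 0; row 2: entry -3 ≤ 0; row 3: (7/3)/1 = 7/3; row 4: (68/3)/1 = 68/3. Minimum is 7/3 at row 3 (q leaves); pivot element 1.
Pivot on row 3; the obj-row RHS becomes 28/3 − (-2)·(7/3) = 14.

14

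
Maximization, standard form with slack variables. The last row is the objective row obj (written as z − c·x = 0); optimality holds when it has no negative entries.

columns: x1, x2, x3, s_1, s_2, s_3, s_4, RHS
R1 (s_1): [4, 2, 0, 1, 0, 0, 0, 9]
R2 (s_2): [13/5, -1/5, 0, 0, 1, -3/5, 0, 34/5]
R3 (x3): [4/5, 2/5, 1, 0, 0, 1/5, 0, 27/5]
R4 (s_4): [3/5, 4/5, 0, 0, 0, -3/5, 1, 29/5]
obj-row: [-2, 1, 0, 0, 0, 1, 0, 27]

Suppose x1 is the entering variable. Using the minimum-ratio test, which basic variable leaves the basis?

Column x1 entries and ratios — s_1: 9/4 = 9/4; s_2: (34/5)/(13/5) = 34/13; x3: (27/5)/(4/5) = 27/4; s_4: (29/5)/(3/5) = 29/3.
Smallest ratio is 9/4 in the row of s_1, so s_1 leaves.

s_1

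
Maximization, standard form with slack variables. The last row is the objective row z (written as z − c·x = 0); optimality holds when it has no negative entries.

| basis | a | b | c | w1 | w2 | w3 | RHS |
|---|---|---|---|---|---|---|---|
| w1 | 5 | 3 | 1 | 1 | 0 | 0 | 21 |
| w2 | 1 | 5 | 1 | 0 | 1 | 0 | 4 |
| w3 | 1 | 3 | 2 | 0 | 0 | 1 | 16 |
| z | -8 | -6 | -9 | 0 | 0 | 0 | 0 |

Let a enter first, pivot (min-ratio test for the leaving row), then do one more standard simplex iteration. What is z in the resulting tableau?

Ratio test on column a — row 1: 21/5 = 21/5; row 2: 4/1 = 4; row 3: 16/1 = 16. Minimum is 4 at row 2 (w2 leaves); pivot element 1.
Pivot on row 2; the z-row RHS becomes 0 − (-8)·4 = 32.
Next entering variable (most negative z-row entry -1): c.
Ratio test on column c — row 1: entry -4 ≤ 0; row 2: 4/1 = 4; row 3: 12/1 = 12. Minimum is 4 at row 2 (a leaves); pivot element 1.
After the second pivot the z-row RHS is 32 − (-1)·4 = 36.

36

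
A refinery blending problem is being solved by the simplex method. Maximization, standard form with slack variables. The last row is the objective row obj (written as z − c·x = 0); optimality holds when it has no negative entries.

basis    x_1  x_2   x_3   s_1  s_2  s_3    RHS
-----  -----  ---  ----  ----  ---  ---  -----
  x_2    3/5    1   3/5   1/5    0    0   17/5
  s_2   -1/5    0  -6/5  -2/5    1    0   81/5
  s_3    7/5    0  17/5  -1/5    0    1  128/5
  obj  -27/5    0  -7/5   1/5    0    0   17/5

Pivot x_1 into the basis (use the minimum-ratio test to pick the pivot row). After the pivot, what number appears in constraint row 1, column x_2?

5/3

Ratio test on column x_1 — row 1: (17/5)/(3/5) = 17/3; row 2: entry -1/5 ≤ 0; row 3: (128/5)/(7/5) = 128/7. Minimum is 17/3 at row 1 (x_2 leaves); pivot element 3/5.
Divide row 1 by 3/5; eliminate column x_1 from the other rows.
In the new row 1, the x_2 entry is the old entry divided by the pivot: 1/(3/5) = 5/3.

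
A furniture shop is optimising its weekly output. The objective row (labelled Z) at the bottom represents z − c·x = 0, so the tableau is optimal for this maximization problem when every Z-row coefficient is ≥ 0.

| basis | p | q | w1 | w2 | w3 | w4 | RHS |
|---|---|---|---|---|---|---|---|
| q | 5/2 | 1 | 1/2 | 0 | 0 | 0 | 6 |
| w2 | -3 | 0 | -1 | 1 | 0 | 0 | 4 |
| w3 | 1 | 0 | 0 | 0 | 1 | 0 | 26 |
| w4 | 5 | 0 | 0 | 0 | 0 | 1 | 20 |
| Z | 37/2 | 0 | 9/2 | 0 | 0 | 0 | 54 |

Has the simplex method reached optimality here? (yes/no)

Every Z-row coefficient is ≥ 0, so the tableau is optimal.

yes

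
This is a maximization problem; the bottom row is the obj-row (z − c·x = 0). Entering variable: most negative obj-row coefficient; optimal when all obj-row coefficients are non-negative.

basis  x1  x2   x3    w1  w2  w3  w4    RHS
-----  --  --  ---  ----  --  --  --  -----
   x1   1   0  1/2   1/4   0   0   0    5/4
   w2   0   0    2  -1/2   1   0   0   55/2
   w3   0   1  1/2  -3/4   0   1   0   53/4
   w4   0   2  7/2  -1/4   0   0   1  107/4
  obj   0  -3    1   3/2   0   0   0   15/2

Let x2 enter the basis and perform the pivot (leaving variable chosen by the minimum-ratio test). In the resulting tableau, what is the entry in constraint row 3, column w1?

-3/4

Ratio test on column x2 — row 1: entry 0 ≤ 0; row 2: entry 0 ≤ 0; row 3: (53/4)/1 = 53/4; row 4: (107/4)/2 = 107/8. Minimum is 53/4 at row 3 (w3 leaves); pivot element 1.
Divide row 3 by 1; eliminate column x2 from the other rows.
In the new row 3, the w1 entry is the old entry divided by the pivot: (-3/4)/1 = -3/4.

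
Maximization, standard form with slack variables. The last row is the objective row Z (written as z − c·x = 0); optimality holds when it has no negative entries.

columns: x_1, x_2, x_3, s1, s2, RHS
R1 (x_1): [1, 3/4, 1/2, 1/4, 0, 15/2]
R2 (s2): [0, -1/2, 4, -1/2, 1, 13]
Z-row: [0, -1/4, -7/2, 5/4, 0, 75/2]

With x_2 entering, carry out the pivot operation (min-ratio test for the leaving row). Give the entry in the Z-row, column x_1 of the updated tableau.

Ratio test on column x_2 — row 1: (15/2)/(3/4) = 10; row 2: entry -1/2 ≤ 0. Minimum is 10 at row 1 (x_1 leaves); pivot element 3/4.
Divide row 1 by 3/4; eliminate column x_2 from the other rows.
Z-row update in column x_1: 0 − (-1/4)·(4/3) = 1/3.

1/3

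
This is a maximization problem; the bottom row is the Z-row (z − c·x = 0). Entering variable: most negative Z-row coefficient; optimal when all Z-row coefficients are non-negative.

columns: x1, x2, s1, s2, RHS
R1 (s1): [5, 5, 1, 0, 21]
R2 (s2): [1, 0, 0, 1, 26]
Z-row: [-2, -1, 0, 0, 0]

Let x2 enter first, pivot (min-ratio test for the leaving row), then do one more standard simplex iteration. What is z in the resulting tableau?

42/5

Ratio test on column x2 — row 1: 21/5 = 21/5; row 2: entry 0 ≤ 0. Minimum is 21/5 at row 1 (s1 leaves); pivot element 5.
Pivot on row 1; the Z-row RHS becomes 0 − (-1)·(21/5) = 21/5.
Next entering variable (most negative Z-row entry -1): x1.
Ratio test on column x1 — row 1: (21/5)/1 = 21/5; row 2: 26/1 = 26. Minimum is 21/5 at row 1 (x2 leaves); pivot element 1.
After the second pivot the Z-row RHS is 21/5 − (-1)·(21/5) = 42/5.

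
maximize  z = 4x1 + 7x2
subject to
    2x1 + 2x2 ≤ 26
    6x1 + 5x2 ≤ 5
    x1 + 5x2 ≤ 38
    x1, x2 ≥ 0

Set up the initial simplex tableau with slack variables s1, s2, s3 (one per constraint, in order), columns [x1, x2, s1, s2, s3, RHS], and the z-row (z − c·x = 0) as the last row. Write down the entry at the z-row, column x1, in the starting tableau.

The z-row carries the negated objective coefficients: the x1 entry is -4.

-4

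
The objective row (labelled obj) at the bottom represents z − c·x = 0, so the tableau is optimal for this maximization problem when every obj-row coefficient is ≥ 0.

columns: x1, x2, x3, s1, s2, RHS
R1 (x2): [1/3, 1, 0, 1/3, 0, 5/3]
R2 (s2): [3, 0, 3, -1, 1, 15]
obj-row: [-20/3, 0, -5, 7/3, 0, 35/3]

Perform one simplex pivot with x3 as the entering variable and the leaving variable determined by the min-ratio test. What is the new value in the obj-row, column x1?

-5/3

Ratio test on column x3 — row 1: entry 0 ≤ 0; row 2: 15/3 = 5. Minimum is 5 at row 2 (s2 leaves); pivot element 3.
Divide row 2 by 3; eliminate column x3 from the other rows.
obj-row update in column x1: -20/3 − (-5)·1 = -5/3.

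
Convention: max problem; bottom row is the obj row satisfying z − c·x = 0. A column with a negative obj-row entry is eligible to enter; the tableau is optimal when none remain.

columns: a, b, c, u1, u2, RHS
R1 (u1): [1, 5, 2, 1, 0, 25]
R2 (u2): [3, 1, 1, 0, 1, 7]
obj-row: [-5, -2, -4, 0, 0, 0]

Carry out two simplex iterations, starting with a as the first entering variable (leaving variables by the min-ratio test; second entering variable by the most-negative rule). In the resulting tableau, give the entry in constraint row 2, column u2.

Ratio test on column a — row 1: 25/1 = 25; row 2: 7/3 = 7/3. Minimum is 7/3 at row 2 (u2 leaves); pivot element 3.
Divide row 2 by 3; eliminate column a from the other rows.
Second iteration: most negative obj-row entry is -7/3 in column c, so c enters.
Ratio test on column c — row 1: (68/3)/(5/3) = 68/5; row 2: (7/3)/(1/3) = 7. Minimum is 7 at row 2 (a leaves); pivot element 1/3.
Divide row 2 by 1/3; eliminate column c from the other rows.
After both pivots, the entry at constraint row 2, column u2 is 1.

1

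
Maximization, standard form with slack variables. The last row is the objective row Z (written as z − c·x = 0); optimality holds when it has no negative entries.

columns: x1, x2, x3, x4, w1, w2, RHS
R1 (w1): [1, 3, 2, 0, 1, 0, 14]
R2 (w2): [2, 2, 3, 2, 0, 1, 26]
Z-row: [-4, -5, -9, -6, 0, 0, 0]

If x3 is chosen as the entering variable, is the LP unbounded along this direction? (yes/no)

Column x3 has positive entries in row(s) 1, 2, so the ratio test bounds it — not unbounded.

no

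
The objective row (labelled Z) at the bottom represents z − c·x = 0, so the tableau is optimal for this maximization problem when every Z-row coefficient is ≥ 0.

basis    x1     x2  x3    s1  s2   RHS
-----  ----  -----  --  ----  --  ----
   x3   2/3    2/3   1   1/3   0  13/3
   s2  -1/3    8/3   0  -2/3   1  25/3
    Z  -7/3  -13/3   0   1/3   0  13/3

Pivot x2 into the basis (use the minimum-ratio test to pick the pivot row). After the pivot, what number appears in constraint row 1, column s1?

Ratio test on column x2 — row 1: (13/3)/(2/3) = 13/2; row 2: (25/3)/(8/3) = 25/8. Minimum is 25/8 at row 2 (s2 leaves); pivot element 8/3.
Divide row 2 by 8/3; eliminate column x2 from the other rows.
Row 1 update in column s1: 1/3 − (2/3)·(-1/4) = 1/2.

1/2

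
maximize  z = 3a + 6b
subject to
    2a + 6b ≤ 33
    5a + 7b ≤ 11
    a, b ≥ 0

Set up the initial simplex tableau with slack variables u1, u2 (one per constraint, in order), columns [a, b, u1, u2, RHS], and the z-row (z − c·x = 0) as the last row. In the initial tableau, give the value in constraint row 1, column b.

Constraint 1 has coefficient 6 on b.

6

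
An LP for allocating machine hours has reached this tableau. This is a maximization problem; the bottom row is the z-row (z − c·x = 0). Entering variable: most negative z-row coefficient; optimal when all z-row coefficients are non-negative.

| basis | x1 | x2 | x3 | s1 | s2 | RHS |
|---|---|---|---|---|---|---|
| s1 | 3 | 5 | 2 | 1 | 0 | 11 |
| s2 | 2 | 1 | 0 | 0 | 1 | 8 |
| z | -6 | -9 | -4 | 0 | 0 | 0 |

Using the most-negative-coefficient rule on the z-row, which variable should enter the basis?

x2

Negative z-row entries: x1: -6, x2: -9, x3: -4.
The most negative is -9 in column x2, so x2 enters.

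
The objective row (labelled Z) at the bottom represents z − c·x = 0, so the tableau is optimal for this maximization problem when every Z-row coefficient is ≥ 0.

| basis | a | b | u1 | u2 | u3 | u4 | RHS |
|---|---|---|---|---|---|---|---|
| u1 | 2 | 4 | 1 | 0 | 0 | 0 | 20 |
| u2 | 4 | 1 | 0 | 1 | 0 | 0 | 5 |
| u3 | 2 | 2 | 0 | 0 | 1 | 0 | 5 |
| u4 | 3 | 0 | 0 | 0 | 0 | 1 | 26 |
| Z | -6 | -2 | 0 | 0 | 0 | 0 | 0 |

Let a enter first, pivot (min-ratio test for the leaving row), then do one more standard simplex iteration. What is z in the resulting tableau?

25/3

Ratio test on column a — row 1: 20/2 = 10; row 2: 5/4 = 5/4; row 3: 5/2 = 5/2; row 4: 26/3 = 26/3. Minimum is 5/4 at row 2 (u2 leaves); pivot element 4.
Pivot on row 2; the Z-row RHS becomes 0 − (-6)·(5/4) = 15/2.
Next entering variable (most negative Z-row entry -1/2): b.
Ratio test on column b — row 1: (35/2)/(7/2) = 5; row 2: (5/4)/(1/4) = 5; row 3: (5/2)/(3/2) = 5/3; row 4: entry -3/4 ≤ 0. Minimum is 5/3 at row 3 (u3 leaves); pivot element 3/2.
After the second pivot the Z-row RHS is 15/2 − (-1/2)·(5/3) = 25/3.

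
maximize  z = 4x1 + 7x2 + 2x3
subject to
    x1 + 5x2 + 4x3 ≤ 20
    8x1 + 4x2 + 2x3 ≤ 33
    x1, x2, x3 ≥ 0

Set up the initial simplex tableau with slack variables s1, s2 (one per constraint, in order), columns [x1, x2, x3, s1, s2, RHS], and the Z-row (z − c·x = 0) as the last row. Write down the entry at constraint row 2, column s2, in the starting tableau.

Slack s2 belongs to constraint 2; its column is the unit vector e_2, so the entry in row 2 is 1.

1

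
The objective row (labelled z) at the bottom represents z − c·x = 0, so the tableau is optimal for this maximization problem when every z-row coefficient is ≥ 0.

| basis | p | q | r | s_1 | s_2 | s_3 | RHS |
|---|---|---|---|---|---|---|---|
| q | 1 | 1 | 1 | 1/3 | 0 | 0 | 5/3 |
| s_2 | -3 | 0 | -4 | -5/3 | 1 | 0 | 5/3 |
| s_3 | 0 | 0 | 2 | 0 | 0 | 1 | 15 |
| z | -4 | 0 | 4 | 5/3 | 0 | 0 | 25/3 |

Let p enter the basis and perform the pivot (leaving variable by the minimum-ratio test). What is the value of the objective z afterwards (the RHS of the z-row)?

15

Ratio test on column p — row 1: (5/3)/1 = 5/3; row 2: entry -3 ≤ 0; row 3: entry 0 ≤ 0. Minimum is 5/3 at row 1 (q leaves); pivot element 1.
Pivot on row 1; the z-row RHS becomes 25/3 − (-4)·(5/3) = 15.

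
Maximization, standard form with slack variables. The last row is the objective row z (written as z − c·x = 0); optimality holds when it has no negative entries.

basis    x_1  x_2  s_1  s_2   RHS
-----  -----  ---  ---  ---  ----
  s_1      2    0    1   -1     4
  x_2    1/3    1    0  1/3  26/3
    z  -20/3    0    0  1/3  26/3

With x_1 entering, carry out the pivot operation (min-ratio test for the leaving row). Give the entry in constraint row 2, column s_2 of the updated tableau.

Ratio test on column x_1 — row 1: 4/2 = 2; row 2: (26/3)/(1/3) = 26. Minimum is 2 at row 1 (s_1 leaves); pivot element 2.
Divide row 1 by 2; eliminate column x_1 from the other rows.
Row 2 update in column s_2: 1/3 − (1/3)·(-1/2) = 1/2.

1/2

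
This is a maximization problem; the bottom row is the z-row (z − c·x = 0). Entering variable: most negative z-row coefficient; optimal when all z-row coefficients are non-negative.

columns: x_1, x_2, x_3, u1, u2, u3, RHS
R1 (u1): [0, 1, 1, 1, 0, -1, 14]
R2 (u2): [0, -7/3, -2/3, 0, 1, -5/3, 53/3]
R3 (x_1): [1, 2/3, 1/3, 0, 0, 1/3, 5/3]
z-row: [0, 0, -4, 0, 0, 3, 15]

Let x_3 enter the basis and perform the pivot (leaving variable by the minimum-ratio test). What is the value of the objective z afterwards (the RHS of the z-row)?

35

Ratio test on column x_3 — row 1: 14/1 = 14; row 2: entry -2/3 ≤ 0; row 3: (5/3)/(1/3) = 5. Minimum is 5 at row 3 (x_1 leaves); pivot element 1/3.
Pivot on row 3; the z-row RHS becomes 15 − (-4)·5 = 35.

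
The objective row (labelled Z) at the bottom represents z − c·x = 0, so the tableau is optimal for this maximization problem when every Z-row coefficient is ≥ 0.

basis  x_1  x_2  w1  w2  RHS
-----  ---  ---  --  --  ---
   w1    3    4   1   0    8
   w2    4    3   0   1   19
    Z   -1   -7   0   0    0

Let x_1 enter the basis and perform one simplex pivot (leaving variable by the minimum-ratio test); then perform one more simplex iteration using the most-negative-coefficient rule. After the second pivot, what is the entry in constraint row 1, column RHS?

2

Ratio test on column x_1 — row 1: 8/3 = 8/3; row 2: 19/4 = 19/4. Minimum is 8/3 at row 1 (w1 leaves); pivot element 3.
Divide row 1 by 3; eliminate column x_1 from the other rows.
Second iteration: most negative Z-row entry is -17/3 in column x_2, so x_2 enters.
Ratio test on column x_2 — row 1: (8/3)/(4/3) = 2; row 2: entry -7/3 ≤ 0. Minimum is 2 at row 1 (x_1 leaves); pivot element 4/3.
Divide row 1 by 4/3; eliminate column x_2 from the other rows.
After both pivots, the entry at constraint row 1, column RHS is 2.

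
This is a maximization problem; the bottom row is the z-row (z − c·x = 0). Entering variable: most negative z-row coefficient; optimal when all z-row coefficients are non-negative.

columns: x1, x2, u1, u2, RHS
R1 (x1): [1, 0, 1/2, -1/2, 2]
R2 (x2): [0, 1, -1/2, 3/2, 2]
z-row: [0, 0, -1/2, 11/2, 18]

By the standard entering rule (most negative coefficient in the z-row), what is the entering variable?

Negative z-row entries: u1: -1/2.
The most negative is -1/2 in column u1, so u1 enters.

u1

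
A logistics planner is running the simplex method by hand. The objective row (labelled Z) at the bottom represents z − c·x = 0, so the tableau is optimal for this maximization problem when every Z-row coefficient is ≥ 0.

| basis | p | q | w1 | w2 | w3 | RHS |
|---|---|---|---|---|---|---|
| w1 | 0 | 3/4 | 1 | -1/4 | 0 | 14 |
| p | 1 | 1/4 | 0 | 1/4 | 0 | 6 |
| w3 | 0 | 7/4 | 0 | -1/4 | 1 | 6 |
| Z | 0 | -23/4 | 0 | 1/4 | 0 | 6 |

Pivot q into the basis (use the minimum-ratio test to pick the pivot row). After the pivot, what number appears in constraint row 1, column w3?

-3/7

Ratio test on column q — row 1: 14/(3/4) = 56/3; row 2: 6/(1/4) = 24; row 3: 6/(7/4) = 24/7. Minimum is 24/7 at row 3 (w3 leaves); pivot element 7/4.
Divide row 3 by 7/4; eliminate column q from the other rows.
Row 1 update in column w3: 0 − (3/4)·(4/7) = -3/7.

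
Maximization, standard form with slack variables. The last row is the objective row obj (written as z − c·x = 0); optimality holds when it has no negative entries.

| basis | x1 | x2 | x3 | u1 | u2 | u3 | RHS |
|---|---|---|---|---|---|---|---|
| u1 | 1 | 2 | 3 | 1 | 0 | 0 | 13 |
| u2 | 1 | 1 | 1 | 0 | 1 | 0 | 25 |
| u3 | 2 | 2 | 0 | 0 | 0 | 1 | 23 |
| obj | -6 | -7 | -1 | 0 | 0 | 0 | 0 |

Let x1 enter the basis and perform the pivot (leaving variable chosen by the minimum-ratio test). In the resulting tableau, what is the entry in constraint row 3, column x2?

Ratio test on column x1 — row 1: 13/1 = 13; row 2: 25/1 = 25; row 3: 23/2 = 23/2. Minimum is 23/2 at row 3 (u3 leaves); pivot element 2.
Divide row 3 by 2; eliminate column x1 from the other rows.
In the new row 3, the x2 entry is the old entry divided by the pivot: 2/2 = 1.

1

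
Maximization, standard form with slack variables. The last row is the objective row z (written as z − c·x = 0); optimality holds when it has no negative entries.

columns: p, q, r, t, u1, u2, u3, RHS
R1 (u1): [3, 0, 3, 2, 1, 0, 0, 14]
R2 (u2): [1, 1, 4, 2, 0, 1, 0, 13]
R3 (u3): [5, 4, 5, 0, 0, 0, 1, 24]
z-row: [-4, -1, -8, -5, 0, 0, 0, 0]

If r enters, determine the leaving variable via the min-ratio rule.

Column r entries and ratios — u1: 14/3 = 14/3; u2: 13/4 = 13/4; u3: 24/5 = 24/5.
Smallest ratio is 13/4 in the row of u2, so u2 leaves.

u2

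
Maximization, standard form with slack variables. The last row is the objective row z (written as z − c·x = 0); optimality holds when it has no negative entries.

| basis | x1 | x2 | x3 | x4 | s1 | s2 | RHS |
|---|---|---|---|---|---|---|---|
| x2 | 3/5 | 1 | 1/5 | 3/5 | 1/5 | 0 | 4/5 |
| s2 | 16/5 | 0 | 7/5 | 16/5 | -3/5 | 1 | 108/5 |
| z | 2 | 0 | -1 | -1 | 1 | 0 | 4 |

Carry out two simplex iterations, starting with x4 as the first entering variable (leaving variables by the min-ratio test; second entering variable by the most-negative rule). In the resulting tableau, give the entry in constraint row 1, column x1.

Ratio test on column x4 — row 1: (4/5)/(3/5) = 4/3; row 2: (108/5)/(16/5) = 27/4. Minimum is 4/3 at row 1 (x2 leaves); pivot element 3/5.
Divide row 1 by 3/5; eliminate column x4 from the other rows.
Second iteration: most negative z-row entry is -2/3 in column x3, so x3 enters.
Ratio test on column x3 — row 1: (4/3)/(1/3) = 4; row 2: (52/3)/(1/3) = 52. Minimum is 4 at row 1 (x4 leaves); pivot element 1/3.
Divide row 1 by 1/3; eliminate column x3 from the other rows.
After both pivots, the entry at constraint row 1, column x1 is 3.

3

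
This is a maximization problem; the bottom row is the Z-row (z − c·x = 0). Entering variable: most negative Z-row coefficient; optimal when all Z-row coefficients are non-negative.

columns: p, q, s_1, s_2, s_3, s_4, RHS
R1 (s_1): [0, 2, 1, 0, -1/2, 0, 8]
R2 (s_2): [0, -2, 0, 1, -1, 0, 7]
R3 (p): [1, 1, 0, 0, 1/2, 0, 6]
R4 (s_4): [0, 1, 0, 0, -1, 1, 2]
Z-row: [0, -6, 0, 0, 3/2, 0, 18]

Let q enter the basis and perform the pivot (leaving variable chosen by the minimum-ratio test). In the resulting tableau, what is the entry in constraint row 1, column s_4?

Ratio test on column q — row 1: 8/2 = 4; row 2: entry -2 ≤ 0; row 3: 6/1 = 6; row 4: 2/1 = 2. Minimum is 2 at row 4 (s_4 leaves); pivot element 1.
Divide row 4 by 1; eliminate column q from the other rows.
Row 1 update in column s_4: 0 − 2·1 = -2.

-2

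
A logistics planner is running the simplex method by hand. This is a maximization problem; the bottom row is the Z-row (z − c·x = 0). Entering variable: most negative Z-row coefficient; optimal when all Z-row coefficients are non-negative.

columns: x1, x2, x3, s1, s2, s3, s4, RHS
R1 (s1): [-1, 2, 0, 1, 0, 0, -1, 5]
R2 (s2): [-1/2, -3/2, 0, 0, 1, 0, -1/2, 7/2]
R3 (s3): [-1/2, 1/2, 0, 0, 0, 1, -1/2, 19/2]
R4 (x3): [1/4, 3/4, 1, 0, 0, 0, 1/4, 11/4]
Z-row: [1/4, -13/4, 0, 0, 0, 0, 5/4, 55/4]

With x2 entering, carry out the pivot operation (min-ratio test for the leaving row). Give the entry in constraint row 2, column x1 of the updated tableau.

-5/4

Ratio test on column x2 — row 1: 5/2 = 5/2; row 2: entry -3/2 ≤ 0; row 3: (19/2)/(1/2) = 19; row 4: (11/4)/(3/4) = 11/3. Minimum is 5/2 at row 1 (s1 leaves); pivot element 2.
Divide row 1 by 2; eliminate column x2 from the other rows.
Row 2 update in column x1: -1/2 − (-3/2)·(-1/2) = -5/4.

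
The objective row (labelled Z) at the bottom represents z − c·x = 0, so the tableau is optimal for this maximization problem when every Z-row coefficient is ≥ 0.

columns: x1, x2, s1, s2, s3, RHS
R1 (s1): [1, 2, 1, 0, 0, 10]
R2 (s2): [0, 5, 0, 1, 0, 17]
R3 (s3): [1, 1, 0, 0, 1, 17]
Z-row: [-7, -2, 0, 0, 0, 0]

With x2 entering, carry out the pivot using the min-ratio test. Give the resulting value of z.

34/5

Ratio test on column x2 — row 1: 10/2 = 5; row 2: 17/5 = 17/5; row 3: 17/1 = 17. Minimum is 17/5 at row 2 (s2 leaves); pivot element 5.
Pivot on row 2; the Z-row RHS becomes 0 − (-2)·(17/5) = 34/5.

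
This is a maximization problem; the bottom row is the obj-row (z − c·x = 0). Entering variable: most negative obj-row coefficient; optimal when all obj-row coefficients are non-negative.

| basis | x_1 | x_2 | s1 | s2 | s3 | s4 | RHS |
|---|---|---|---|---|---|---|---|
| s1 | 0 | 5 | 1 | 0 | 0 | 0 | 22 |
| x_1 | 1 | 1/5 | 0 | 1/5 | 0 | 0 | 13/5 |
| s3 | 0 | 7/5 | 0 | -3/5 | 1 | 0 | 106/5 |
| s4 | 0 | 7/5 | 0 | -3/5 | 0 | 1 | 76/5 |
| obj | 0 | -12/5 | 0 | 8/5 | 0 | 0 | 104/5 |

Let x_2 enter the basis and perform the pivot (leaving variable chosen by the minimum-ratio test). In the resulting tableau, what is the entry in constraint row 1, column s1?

Ratio test on column x_2 — row 1: 22/5 = 22/5; row 2: (13/5)/(1/5) = 13; row 3: (106/5)/(7/5) = 106/7; row 4: (76/5)/(7/5) = 76/7. Minimum is 22/5 at row 1 (s1 leaves); pivot element 5.
Divide row 1 by 5; eliminate column x_2 from the other rows.
In the new row 1, the s1 entry is the old entry divided by the pivot: 1/5 = 1/5.

1/5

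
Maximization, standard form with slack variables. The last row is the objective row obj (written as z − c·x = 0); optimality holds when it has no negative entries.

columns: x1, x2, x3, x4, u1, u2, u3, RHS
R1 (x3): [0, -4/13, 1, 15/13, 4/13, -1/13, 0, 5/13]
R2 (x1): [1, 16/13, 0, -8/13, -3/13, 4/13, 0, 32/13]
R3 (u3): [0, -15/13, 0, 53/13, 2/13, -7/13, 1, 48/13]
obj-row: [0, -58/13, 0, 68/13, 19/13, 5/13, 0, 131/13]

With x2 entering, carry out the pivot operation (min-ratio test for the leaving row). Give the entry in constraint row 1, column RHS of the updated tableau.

1

Ratio test on column x2 — row 1: entry -4/13 ≤ 0; row 2: (32/13)/(16/13) = 2; row 3: entry -15/13 ≤ 0. Minimum is 2 at row 2 (x1 leaves); pivot element 16/13.
Divide row 2 by 16/13; eliminate column x2 from the other rows.
Row 1 update in column RHS: 5/13 − (-4/13)·2 = 1.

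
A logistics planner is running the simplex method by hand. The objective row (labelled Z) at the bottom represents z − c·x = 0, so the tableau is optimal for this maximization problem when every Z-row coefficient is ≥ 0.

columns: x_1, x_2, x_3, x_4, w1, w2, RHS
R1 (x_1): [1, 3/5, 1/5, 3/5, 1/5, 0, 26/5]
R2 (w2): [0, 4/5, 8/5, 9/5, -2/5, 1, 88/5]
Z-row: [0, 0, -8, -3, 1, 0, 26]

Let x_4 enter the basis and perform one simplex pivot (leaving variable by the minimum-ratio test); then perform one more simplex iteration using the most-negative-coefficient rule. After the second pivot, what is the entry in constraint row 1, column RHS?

8

Ratio test on column x_4 — row 1: (26/5)/(3/5) = 26/3; row 2: (88/5)/(9/5) = 88/9. Minimum is 26/3 at row 1 (x_1 leaves); pivot element 3/5.
Divide row 1 by 3/5; eliminate column x_4 from the other rows.
Second iteration: most negative Z-row entry is -7 in column x_3, so x_3 enters.
Ratio test on column x_3 — row 1: (26/3)/(1/3) = 26; row 2: 2/1 = 2. Minimum is 2 at row 2 (w2 leaves); pivot element 1.
Divide row 2 by 1; eliminate column x_3 from the other rows.
After both pivots, the entry at constraint row 1, column RHS is 8.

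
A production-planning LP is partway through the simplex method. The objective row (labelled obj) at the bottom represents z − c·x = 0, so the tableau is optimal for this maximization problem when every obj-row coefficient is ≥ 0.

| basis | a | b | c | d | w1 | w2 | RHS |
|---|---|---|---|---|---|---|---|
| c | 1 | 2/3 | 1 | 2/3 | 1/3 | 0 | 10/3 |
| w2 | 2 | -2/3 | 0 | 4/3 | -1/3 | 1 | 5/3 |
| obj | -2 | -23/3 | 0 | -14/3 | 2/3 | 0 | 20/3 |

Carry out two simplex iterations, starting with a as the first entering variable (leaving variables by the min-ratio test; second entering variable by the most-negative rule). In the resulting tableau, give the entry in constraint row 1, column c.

Ratio test on column a — row 1: (10/3)/1 = 10/3; row 2: (5/3)/2 = 5/6. Minimum is 5/6 at row 2 (w2 leaves); pivot element 2.
Divide row 2 by 2; eliminate column a from the other rows.
Second iteration: most negative obj-row entry is -25/3 in column b, so b enters.
Ratio test on column b — row 1: (5/2)/1 = 5/2; row 2: entry -1/3 ≤ 0. Minimum is 5/2 at row 1 (c leaves); pivot element 1.
Divide row 1 by 1; eliminate column b from the other rows.
After both pivots, the entry at constraint row 1, column c is 1.

1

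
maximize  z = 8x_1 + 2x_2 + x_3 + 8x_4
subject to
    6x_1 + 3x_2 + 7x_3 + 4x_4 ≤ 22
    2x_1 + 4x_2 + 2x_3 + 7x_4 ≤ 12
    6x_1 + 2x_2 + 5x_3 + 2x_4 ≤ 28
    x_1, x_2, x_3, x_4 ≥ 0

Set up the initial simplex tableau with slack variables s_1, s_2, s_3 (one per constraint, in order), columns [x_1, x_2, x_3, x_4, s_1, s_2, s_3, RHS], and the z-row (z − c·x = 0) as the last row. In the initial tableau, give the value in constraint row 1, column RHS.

The RHS of constraint 1 is b_1 = 22.

22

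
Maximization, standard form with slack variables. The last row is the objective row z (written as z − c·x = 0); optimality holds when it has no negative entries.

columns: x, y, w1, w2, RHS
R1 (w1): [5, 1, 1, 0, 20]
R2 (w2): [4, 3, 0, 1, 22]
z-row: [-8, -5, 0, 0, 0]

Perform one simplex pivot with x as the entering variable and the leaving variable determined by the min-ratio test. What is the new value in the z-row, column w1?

8/5

Ratio test on column x — row 1: 20/5 = 4; row 2: 22/4 = 11/2. Minimum is 4 at row 1 (w1 leaves); pivot element 5.
Divide row 1 by 5; eliminate column x from the other rows.
z-row update in column w1: 0 − (-8)·(1/5) = 8/5.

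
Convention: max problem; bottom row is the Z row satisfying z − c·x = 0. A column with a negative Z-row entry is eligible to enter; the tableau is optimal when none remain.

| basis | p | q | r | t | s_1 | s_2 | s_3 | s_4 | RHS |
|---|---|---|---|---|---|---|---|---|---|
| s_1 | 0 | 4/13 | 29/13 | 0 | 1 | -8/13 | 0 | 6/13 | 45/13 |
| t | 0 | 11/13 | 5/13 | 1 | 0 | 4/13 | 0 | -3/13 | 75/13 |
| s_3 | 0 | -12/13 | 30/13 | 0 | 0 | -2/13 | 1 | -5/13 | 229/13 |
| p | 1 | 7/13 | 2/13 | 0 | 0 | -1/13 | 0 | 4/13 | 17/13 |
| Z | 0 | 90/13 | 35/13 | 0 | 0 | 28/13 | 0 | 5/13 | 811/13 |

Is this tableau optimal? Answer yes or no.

Every Z-row coefficient is ≥ 0, so the tableau is optimal.

yes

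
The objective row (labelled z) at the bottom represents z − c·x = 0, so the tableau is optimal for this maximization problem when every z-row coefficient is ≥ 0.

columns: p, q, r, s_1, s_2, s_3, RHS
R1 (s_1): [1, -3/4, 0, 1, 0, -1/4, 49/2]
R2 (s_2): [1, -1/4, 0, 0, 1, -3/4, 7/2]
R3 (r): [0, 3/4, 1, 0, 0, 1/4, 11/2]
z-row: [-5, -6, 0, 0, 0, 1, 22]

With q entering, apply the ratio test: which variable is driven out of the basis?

Column q entries and ratios — s_1: -3/4 ≤ 0, skip; s_2: -1/4 ≤ 0, skip; r: (11/2)/(3/4) = 22/3.
Smallest ratio is 22/3 in the row of r, so r leaves.

r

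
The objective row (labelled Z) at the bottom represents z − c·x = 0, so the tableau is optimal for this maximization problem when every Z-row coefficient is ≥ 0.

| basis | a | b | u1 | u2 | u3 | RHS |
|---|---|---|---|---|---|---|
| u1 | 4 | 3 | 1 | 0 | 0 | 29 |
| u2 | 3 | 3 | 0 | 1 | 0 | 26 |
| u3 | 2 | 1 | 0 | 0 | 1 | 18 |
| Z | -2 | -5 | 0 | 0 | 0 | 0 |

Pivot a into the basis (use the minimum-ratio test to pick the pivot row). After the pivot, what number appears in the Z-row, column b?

Ratio test on column a — row 1: 29/4 = 29/4; row 2: 26/3 = 26/3; row 3: 18/2 = 9. Minimum is 29/4 at row 1 (u1 leaves); pivot element 4.
Divide row 1 by 4; eliminate column a from the other rows.
Z-row update in column b: -5 − (-2)·(3/4) = -7/2.

-7/2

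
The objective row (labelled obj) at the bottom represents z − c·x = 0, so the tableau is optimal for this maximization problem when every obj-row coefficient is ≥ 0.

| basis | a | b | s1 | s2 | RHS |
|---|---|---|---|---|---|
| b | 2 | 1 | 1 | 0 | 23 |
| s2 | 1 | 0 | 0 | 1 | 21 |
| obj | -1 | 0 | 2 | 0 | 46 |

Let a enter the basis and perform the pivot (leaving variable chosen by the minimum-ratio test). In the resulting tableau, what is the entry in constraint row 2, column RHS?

Ratio test on column a — row 1: 23/2 = 23/2; row 2: 21/1 = 21. Minimum is 23/2 at row 1 (b leaves); pivot element 2.
Divide row 1 by 2; eliminate column a from the other rows.
Row 2 update in column RHS: 21 − 1·(23/2) = 19/2.

19/2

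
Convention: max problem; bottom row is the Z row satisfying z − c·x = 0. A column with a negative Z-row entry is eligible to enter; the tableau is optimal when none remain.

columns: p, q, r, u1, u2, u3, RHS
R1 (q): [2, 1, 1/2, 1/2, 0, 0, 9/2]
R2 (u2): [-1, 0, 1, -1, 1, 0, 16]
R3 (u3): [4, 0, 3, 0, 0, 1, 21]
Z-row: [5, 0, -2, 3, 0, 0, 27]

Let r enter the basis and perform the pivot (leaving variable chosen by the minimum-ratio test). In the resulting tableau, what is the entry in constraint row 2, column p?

Ratio test on column r — row 1: (9/2)/(1/2) = 9; row 2: 16/1 = 16; row 3: 21/3 = 7. Minimum is 7 at row 3 (u3 leaves); pivot element 3.
Divide row 3 by 3; eliminate column r from the other rows.
Row 2 update in column p: -1 − 1·(4/3) = -7/3.

-7/3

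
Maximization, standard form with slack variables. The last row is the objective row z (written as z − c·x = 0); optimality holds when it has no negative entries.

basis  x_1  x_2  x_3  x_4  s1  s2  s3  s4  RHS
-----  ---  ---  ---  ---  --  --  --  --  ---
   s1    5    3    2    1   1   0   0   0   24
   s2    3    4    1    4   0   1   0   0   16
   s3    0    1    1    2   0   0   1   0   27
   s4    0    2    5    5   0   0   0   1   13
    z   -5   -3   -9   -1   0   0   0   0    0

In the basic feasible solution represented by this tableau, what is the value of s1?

24

s1 is basic (row 1); its value is the RHS of that row, 24.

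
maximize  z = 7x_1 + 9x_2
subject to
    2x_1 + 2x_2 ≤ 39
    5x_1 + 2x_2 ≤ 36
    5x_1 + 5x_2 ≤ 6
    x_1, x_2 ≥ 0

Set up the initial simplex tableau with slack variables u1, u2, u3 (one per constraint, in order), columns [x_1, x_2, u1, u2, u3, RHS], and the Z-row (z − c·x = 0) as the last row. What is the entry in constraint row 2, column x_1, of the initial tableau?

Constraint 2 has coefficient 5 on x_1.

5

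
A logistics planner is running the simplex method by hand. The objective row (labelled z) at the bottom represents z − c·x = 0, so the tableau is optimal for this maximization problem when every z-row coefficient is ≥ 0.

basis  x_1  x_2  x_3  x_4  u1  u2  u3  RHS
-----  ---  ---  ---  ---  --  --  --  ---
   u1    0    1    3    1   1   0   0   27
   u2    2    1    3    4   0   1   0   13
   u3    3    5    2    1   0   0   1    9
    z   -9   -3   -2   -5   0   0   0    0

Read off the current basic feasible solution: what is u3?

u3 is basic (row 3); its value is the RHS of that row, 9.

9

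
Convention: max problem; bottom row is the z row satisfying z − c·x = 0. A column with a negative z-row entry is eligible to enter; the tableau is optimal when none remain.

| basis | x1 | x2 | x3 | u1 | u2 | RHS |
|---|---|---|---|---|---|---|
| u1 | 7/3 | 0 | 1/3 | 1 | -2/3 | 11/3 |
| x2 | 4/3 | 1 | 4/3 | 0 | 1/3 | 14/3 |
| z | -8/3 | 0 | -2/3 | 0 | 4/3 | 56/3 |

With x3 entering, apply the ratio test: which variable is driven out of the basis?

x2

Column x3 entries and ratios — u1: (11/3)/(1/3) = 11; x2: (14/3)/(4/3) = 7/2.
Smallest ratio is 7/2 in the row of x2, so x2 leaves.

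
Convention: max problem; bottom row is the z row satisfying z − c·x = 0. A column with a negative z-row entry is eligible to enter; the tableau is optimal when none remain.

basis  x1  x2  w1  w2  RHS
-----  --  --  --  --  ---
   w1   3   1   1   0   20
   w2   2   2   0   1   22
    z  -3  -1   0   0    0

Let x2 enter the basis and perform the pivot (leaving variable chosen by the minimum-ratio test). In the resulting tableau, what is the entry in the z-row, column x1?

Ratio test on column x2 — row 1: 20/1 = 20; row 2: 22/2 = 11. Minimum is 11 at row 2 (w2 leaves); pivot element 2.
Divide row 2 by 2; eliminate column x2 from the other rows.
z-row update in column x1: -3 − (-1)·1 = -2.

-2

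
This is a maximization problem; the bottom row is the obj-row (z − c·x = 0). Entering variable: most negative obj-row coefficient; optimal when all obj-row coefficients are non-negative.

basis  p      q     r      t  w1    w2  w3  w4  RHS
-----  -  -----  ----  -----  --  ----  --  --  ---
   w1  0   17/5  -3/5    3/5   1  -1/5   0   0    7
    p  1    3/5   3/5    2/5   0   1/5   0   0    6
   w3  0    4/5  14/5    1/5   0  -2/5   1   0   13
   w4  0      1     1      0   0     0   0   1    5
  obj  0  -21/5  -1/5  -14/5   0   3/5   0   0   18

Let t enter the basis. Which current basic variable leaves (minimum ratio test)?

Column t entries and ratios — w1: 7/(3/5) = 35/3; p: 6/(2/5) = 15; w3: 13/(1/5) = 65; w4: 0 ≤ 0, skip.
Smallest ratio is 35/3 in the row of w1, so w1 leaves.

w1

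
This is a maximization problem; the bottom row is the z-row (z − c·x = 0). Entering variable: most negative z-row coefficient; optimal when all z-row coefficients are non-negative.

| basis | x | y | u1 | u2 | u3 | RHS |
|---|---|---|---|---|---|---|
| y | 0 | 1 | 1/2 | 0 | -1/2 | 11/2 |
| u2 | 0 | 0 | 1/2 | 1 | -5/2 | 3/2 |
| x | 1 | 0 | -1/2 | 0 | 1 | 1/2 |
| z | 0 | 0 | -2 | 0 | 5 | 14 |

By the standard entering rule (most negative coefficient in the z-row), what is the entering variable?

u1

Negative z-row entries: u1: -2.
The most negative is -2 in column u1, so u1 enters.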